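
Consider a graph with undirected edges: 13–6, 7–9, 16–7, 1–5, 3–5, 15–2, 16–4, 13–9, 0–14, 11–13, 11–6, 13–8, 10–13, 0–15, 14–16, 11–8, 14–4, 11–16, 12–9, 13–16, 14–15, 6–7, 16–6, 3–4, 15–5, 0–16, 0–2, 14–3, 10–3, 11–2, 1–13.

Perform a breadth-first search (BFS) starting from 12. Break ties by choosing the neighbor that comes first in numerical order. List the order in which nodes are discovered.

12 9 7 13 6 16 1 8 10 11 0 4 14 5 3 2 15

Visit 12; enqueue 9 → queue [9]
Visit 9; enqueue 7, 13 → queue [7, 13]
Visit 7; enqueue 6, 16 → queue [13, 6, 16]
Visit 13; enqueue 1, 8, 10, 11 → queue [6, 16, 1, 8, 10, 11]
Visit 6 → queue [16, 1, 8, 10, 11]
Visit 16; enqueue 0, 4, 14 → queue [1, 8, 10, 11, 0, 4, 14]
Visit 1; enqueue 5 → queue [8, 10, 11, 0, 4, 14, 5]
Visit 8 → queue [10, 11, 0, 4, 14, 5]
Visit 10; enqueue 3 → queue [11, 0, 4, 14, 5, 3]
Visit 11; enqueue 2 → queue [0, 4, 14, 5, 3, 2]
Visit 0; enqueue 15 → queue [4, 14, 5, 3, 2, 15]
Visit 4 → queue [14, 5, 3, 2, 15]
Visit 14 → queue [5, 3, 2, 15]
Visit 5 → queue [3, 2, 15]
Visit 3 → queue [2, 15]
Visit 2 → queue [15]
Visit 15 → queue []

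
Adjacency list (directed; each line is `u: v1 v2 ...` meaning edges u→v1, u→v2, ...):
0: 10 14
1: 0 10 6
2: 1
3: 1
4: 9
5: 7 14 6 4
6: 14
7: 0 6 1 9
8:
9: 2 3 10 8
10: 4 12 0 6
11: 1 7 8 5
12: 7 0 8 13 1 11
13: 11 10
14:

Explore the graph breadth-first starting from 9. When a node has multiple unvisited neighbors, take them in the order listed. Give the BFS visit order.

9 → 2 → 3 → 10 → 8 → 1 → 4 → 12 → 0 → 6 → 7 → 13 → 11 → 14 → 5

Visit 9; enqueue 2, 3, 10, 8 → queue [2, 3, 10, 8]
Visit 2; enqueue 1 → queue [3, 10, 8, 1]
Visit 3 → queue [10, 8, 1]
Visit 10; enqueue 4, 12, 0, 6 → queue [8, 1, 4, 12, 0, 6]
Visit 8 → queue [1, 4, 12, 0, 6]
Visit 1 → queue [4, 12, 0, 6]
Visit 4 → queue [12, 0, 6]
Visit 12; enqueue 7, 13, 11 → queue [0, 6, 7, 13, 11]
Visit 0; enqueue 14 → queue [6, 7, 13, 11, 14]
Visit 6 → queue [7, 13, 11, 14]
Visit 7 → queue [13, 11, 14]
Visit 13 → queue [11, 14]
Visit 11; enqueue 5 → queue [14, 5]
Visit 14 → queue [5]
Visit 5 → queue []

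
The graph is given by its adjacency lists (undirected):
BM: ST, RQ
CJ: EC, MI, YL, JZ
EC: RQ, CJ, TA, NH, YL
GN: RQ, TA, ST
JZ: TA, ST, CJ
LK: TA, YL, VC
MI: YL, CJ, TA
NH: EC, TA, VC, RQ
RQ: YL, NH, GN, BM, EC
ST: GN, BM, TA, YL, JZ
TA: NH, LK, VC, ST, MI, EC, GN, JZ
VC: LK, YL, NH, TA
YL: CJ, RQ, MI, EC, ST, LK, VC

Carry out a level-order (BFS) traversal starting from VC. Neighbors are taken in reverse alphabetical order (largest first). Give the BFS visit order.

VC → YL → TA → NH → LK → ST → RQ → MI → EC → CJ → JZ → GN → BM

Visit VC; enqueue YL, TA, NH, LK → queue [YL, TA, NH, LK]
Visit YL; enqueue ST, RQ, MI, EC, CJ → queue [TA, NH, LK, ST, RQ, MI, EC, CJ]
Visit TA; enqueue JZ, GN → queue [NH, LK, ST, RQ, MI, EC, CJ, JZ, GN]
Visit NH → queue [LK, ST, RQ, MI, EC, CJ, JZ, GN]
Visit LK → queue [ST, RQ, MI, EC, CJ, JZ, GN]
Visit ST; enqueue BM → queue [RQ, MI, EC, CJ, JZ, GN, BM]
Visit RQ → queue [MI, EC, CJ, JZ, GN, BM]
Visit MI → queue [EC, CJ, JZ, GN, BM]
Visit EC → queue [CJ, JZ, GN, BM]
Visit CJ → queue [JZ, GN, BM]
Visit JZ → queue [GN, BM]
Visit GN → queue [BM]
Visit BM → queue []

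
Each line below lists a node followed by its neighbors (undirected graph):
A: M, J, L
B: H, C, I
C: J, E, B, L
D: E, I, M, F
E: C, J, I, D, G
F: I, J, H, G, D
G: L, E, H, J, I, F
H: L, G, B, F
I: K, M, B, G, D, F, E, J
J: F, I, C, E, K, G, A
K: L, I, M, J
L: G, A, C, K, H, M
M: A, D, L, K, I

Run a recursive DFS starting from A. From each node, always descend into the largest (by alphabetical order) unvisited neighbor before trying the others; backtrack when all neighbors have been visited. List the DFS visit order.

Visit A
A → M
M → L
L → K
K → J
J → I
I → G
G → H
H → F
F → D
D → E
E → C
C → B

A → M → L → K → J → I → G → H → F → D → E → C → B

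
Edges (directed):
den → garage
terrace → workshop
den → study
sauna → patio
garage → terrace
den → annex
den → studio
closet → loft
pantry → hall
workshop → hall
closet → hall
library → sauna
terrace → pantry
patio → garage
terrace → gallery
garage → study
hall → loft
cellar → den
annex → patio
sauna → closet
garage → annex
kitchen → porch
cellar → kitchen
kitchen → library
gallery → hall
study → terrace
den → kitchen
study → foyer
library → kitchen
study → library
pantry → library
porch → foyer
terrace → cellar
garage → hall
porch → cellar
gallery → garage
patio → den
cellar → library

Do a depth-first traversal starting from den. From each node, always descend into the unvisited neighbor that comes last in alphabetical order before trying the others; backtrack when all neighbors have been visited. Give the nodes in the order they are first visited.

den, study, terrace, workshop, hall, loft, pantry, library, sauna, patio, garage, annex, closet, kitchen, porch, foyer, cellar, gallery, studio

Visit den
den → study
study → terrace
terrace → workshop
workshop → hall
hall → loft
terrace → pantry
pantry → library
library → sauna
sauna → patio
patio → garage
garage → annex
sauna → closet
library → kitchen
kitchen → porch
porch → foyer
porch → cellar
terrace → gallery
den → studio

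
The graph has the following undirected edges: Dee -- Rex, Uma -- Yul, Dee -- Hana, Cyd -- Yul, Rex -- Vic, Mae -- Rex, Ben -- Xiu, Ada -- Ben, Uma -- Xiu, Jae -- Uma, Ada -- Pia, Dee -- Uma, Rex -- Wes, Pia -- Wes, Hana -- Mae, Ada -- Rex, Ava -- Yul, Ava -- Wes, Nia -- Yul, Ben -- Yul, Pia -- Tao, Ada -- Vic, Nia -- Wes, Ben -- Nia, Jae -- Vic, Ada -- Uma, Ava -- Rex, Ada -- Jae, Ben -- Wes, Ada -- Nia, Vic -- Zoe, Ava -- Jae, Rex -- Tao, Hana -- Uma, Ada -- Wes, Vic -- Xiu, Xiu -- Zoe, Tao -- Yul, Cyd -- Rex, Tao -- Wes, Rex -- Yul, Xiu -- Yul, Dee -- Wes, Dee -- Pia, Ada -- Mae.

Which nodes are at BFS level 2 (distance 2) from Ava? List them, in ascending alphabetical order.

Ada, Ben, Cyd, Dee, Mae, Nia, Pia, Tao, Uma, Vic, Xiu

Level 0: Ava
Level 1: Jae, Rex, Wes, Yul
Level 2: Ada, Ben, Cyd, Dee, Mae, Nia, Pia, Tao, Uma, Vic, Xiu
Level 3: Hana, Zoe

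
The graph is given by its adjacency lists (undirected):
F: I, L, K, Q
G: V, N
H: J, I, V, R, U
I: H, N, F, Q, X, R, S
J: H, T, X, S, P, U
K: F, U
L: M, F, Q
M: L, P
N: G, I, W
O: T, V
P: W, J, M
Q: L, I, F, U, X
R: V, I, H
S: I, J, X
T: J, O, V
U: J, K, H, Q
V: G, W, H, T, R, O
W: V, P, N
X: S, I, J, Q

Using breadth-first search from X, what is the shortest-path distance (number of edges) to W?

Level 0: X
Level 1: I, J, Q, S
Level 2: F, H, L, N, P, R, T, U
Level 3: G, K, M, O, V, W
W first appears at level 3.

3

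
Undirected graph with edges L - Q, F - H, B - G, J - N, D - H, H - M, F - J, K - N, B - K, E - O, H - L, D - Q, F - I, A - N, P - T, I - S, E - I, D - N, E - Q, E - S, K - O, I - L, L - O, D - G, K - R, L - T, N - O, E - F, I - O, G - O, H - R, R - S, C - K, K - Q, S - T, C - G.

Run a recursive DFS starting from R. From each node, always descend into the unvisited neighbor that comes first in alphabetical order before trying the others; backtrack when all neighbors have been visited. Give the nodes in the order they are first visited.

R, H, D, G, B, K, C, N, A, J, F, E, I, L, O, Q, T, P, S, M

Visit R
R → H
H → D
D → G
G → B
B → K
K → C
K → N
N → A
N → J
J → F
F → E
E → I
I → L
L → O
L → Q
L → T
T → P
T → S
H → M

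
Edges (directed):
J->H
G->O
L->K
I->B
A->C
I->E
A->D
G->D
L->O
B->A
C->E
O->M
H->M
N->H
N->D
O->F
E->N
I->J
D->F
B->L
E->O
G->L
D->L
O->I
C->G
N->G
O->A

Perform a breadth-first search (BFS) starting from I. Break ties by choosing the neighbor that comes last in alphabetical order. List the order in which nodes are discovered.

Visit I; enqueue J, E, B → queue [J, E, B]
Visit J; enqueue H → queue [E, B, H]
Visit E; enqueue O, N → queue [B, H, O, N]
Visit B; enqueue L, A → queue [H, O, N, L, A]
Visit H; enqueue M → queue [O, N, L, A, M]
Visit O; enqueue F → queue [N, L, A, M, F]
Visit N; enqueue G, D → queue [L, A, M, F, G, D]
Visit L; enqueue K → queue [A, M, F, G, D, K]
Visit A; enqueue C → queue [M, F, G, D, K, C]
Visit M → queue [F, G, D, K, C]
Visit F → queue [G, D, K, C]
Visit G → queue [D, K, C]
Visit D → queue [K, C]
Visit K → queue [C]
Visit C → queue []

I, J, E, B, H, O, N, L, A, M, F, G, D, K, C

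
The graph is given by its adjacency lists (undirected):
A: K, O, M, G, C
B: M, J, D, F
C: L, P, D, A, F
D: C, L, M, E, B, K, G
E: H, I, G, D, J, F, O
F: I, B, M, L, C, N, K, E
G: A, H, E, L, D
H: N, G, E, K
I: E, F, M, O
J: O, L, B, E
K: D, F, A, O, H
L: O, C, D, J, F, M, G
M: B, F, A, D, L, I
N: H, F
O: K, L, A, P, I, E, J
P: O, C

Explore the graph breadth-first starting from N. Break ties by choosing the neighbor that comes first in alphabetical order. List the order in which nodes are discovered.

Visit N; enqueue F, H → queue [F, H]
Visit F; enqueue B, C, E, I, K, L, M → queue [H, B, C, E, I, K, L, M]
Visit H; enqueue G → queue [B, C, E, I, K, L, M, G]
Visit B; enqueue D, J → queue [C, E, I, K, L, M, G, D, J]
Visit C; enqueue A, P → queue [E, I, K, L, M, G, D, J, A, P]
Visit E; enqueue O → queue [I, K, L, M, G, D, J, A, P, O]
Visit I → queue [K, L, M, G, D, J, A, P, O]
Visit K → queue [L, M, G, D, J, A, P, O]
Visit L → queue [M, G, D, J, A, P, O]
Visit M → queue [G, D, J, A, P, O]
Visit G → queue [D, J, A, P, O]
Visit D → queue [J, A, P, O]
Visit J → queue [A, P, O]
Visit A → queue [P, O]
Visit P → queue [O]
Visit O → queue []

N, F, H, B, C, E, I, K, L, M, G, D, J, A, P, O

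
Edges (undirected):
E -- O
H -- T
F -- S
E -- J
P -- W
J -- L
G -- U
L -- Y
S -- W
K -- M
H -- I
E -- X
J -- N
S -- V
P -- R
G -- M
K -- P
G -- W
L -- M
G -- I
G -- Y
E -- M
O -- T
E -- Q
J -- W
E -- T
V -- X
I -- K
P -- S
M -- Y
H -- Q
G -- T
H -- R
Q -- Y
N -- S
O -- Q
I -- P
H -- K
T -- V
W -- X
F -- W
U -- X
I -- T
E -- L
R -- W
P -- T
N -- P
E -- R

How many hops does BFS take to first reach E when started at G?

2

Level 0: G
Level 1: I, M, T, U, W, Y
Level 2: E, F, H, J, K, L, O, P, Q, R, S, V, X
Level 3: N
E first appears at level 2.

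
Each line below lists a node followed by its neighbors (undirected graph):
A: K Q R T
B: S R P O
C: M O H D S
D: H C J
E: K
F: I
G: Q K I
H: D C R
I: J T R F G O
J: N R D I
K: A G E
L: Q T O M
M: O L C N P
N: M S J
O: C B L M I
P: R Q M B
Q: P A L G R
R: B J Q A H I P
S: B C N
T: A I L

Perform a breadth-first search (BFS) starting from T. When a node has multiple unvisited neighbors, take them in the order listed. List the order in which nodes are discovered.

T -> A -> I -> L -> K -> Q -> R -> J -> F -> G -> O -> M -> E -> P -> B -> H -> N -> D -> C -> S

Visit T; enqueue A, I, L → queue [A, I, L]
Visit A; enqueue K, Q, R → queue [I, L, K, Q, R]
Visit I; enqueue J, F, G, O → queue [L, K, Q, R, J, F, G, O]
Visit L; enqueue M → queue [K, Q, R, J, F, G, O, M]
Visit K; enqueue E → queue [Q, R, J, F, G, O, M, E]
Visit Q; enqueue P → queue [R, J, F, G, O, M, E, P]
Visit R; enqueue B, H → queue [J, F, G, O, M, E, P, B, H]
Visit J; enqueue N, D → queue [F, G, O, M, E, P, B, H, N, D]
Visit F → queue [G, O, M, E, P, B, H, N, D]
Visit G → queue [O, M, E, P, B, H, N, D]
Visit O; enqueue C → queue [M, E, P, B, H, N, D, C]
Visit M → queue [E, P, B, H, N, D, C]
Visit E → queue [P, B, H, N, D, C]
Visit P → queue [B, H, N, D, C]
Visit B; enqueue S → queue [H, N, D, C, S]
Visit H → queue [N, D, C, S]
Visit N → queue [D, C, S]
Visit D → queue [C, S]
Visit C → queue [S]
Visit S → queue []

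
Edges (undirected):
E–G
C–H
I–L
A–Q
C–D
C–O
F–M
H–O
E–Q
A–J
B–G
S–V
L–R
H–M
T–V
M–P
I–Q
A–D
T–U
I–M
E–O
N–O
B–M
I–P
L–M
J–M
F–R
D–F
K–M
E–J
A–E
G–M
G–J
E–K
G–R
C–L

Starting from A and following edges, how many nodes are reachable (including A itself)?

18

BFS from A visits: A, D, E, J, Q, C, F, G, K, O, M, I, H, L, R, B, N, P
Reachable nodes: 18 of 22 total.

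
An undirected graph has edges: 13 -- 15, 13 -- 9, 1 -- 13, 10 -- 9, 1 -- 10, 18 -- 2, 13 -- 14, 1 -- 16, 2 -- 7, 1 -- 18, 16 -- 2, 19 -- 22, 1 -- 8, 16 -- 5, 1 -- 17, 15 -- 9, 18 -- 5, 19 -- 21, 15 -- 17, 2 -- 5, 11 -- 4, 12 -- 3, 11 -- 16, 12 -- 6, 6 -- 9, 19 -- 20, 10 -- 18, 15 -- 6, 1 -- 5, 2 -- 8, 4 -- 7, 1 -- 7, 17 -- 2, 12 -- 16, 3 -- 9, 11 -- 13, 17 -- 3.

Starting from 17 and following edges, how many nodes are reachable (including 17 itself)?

18

BFS from 17 visits: 17, 1, 2, 3, 15, 5, 7, 8, 10, 13, 16, 18, 9, 12, 6, 4, 11, 14
Reachable nodes: 18 of 22 total.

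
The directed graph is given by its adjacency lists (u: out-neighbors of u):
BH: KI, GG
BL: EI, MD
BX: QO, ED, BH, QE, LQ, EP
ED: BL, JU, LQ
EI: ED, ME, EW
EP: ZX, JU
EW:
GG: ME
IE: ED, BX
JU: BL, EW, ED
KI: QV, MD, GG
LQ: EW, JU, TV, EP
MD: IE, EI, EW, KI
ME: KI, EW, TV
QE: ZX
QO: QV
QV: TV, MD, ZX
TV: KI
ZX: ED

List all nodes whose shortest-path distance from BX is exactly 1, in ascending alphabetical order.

Level 0: BX
Level 1: BH, ED, EP, LQ, QE, QO
Level 2: BL, EW, GG, JU, KI, QV, TV, ZX
Level 3: EI, MD, ME
Level 4: IE

BH, ED, EP, LQ, QE, QO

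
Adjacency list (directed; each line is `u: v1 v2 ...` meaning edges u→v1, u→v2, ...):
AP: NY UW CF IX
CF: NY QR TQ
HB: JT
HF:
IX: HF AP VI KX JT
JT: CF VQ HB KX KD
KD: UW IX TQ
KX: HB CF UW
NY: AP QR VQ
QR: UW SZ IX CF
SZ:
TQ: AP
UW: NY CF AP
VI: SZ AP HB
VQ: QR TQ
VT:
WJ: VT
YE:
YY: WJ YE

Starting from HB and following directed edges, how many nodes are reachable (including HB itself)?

BFS from HB visits: HB, JT, CF, VQ, KX, KD, NY, QR, TQ, UW, IX, AP, SZ, HF, VI
Reachable nodes: 15 of 19 total.

15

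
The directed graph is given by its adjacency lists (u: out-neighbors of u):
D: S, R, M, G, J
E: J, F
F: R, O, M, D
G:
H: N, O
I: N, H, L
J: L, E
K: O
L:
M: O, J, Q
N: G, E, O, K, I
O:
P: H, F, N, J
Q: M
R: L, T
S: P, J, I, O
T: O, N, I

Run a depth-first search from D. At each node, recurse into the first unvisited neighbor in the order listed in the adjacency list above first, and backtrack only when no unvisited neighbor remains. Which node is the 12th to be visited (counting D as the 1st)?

T

Visit D
D → S
S → P
P → H
H → N
N → G
N → E
E → J
J → L
E → F
F → R
R → T
T → O
T → I
F → M
M → Q
N → K

Visit order: D, S, P, H, N, G, E, J, L, F, R, T, O, I, M, Q, K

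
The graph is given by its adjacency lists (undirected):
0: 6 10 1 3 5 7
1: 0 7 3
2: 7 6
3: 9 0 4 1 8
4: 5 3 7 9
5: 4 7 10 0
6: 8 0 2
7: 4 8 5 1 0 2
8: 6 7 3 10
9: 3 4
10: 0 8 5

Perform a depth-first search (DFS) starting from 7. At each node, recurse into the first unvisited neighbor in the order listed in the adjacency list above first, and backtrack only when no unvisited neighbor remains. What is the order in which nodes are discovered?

7 -> 4 -> 5 -> 10 -> 0 -> 6 -> 8 -> 3 -> 9 -> 1 -> 2

Visit 7
7 → 4
4 → 5
5 → 10
10 → 0
0 → 6
6 → 8
8 → 3
3 → 9
3 → 1
6 → 2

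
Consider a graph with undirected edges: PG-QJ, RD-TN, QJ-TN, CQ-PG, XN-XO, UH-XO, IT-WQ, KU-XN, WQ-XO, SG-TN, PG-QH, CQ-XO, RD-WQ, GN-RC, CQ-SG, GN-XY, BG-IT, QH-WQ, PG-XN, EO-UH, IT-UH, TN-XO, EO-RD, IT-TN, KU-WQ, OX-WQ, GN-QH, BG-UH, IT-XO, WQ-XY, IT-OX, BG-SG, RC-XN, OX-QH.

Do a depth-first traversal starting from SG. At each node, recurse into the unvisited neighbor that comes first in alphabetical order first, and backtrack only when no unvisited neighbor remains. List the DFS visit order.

SG, BG, IT, OX, QH, GN, RC, XN, KU, WQ, RD, EO, UH, XO, CQ, PG, QJ, TN, XY

Visit SG
SG → BG
BG → IT
IT → OX
OX → QH
QH → GN
GN → RC
RC → XN
XN → KU
KU → WQ
WQ → RD
RD → EO
EO → UH
UH → XO
XO → CQ
CQ → PG
PG → QJ
QJ → TN
WQ → XY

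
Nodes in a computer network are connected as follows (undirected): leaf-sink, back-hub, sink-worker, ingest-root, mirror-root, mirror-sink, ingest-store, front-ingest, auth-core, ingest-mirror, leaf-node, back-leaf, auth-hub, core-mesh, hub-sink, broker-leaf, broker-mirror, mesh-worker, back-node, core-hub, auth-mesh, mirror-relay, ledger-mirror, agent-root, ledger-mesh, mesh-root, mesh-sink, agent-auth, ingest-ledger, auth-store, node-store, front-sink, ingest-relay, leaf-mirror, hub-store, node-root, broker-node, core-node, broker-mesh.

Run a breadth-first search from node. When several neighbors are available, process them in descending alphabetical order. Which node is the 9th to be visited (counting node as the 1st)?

hub

Visit node; enqueue store, root, leaf, core, broker, back → queue [store, root, leaf, core, broker, back]
Visit store; enqueue ingest, hub, auth → queue [root, leaf, core, broker, back, ingest, hub, auth]
Visit root; enqueue mirror, mesh, agent → queue [leaf, core, broker, back, ingest, hub, auth, mirror, mesh, agent]
Visit leaf; enqueue sink → queue [core, broker, back, ingest, hub, auth, mirror, mesh, agent, sink]
Visit core → queue [broker, back, ingest, hub, auth, mirror, mesh, agent, sink]
Visit broker → queue [back, ingest, hub, auth, mirror, mesh, agent, sink]
Visit back → queue [ingest, hub, auth, mirror, mesh, agent, sink]
Visit ingest; enqueue relay, ledger, front → queue [hub, auth, mirror, mesh, agent, sink, relay, ledger, front]
Visit hub → queue [auth, mirror, mesh, agent, sink, relay, ledger, front]
Visit auth → queue [mirror, mesh, agent, sink, relay, ledger, front]
Visit mirror → queue [mesh, agent, sink, relay, ledger, front]
Visit mesh; enqueue worker → queue [agent, sink, relay, ledger, front, worker]
Visit agent → queue [sink, relay, ledger, front, worker]
Visit sink → queue [relay, ledger, front, worker]
Visit relay → queue [ledger, front, worker]
Visit ledger → queue [front, worker]
Visit front → queue [worker]
Visit worker → queue []

Visit order: node, store, root, leaf, core, broker, back, ingest, hub, auth, mirror, mesh, agent, sink, relay, ledger, front, worker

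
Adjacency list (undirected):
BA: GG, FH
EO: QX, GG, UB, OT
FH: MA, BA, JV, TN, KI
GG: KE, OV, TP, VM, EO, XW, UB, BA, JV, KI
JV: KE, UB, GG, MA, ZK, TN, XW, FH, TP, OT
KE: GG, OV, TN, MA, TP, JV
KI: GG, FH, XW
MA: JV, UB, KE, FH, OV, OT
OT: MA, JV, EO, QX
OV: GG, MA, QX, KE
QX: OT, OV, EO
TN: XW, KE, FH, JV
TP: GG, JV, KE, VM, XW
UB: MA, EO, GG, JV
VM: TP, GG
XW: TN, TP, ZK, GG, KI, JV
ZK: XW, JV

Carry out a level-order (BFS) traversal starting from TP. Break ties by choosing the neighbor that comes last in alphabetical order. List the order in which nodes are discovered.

TP → XW → VM → KE → JV → GG → ZK → TN → KI → OV → MA → UB → OT → FH → EO → BA → QX

Visit TP; enqueue XW, VM, KE, JV, GG → queue [XW, VM, KE, JV, GG]
Visit XW; enqueue ZK, TN, KI → queue [VM, KE, JV, GG, ZK, TN, KI]
Visit VM → queue [KE, JV, GG, ZK, TN, KI]
Visit KE; enqueue OV, MA → queue [JV, GG, ZK, TN, KI, OV, MA]
Visit JV; enqueue UB, OT, FH → queue [GG, ZK, TN, KI, OV, MA, UB, OT, FH]
Visit GG; enqueue EO, BA → queue [ZK, TN, KI, OV, MA, UB, OT, FH, EO, BA]
Visit ZK → queue [TN, KI, OV, MA, UB, OT, FH, EO, BA]
Visit TN → queue [KI, OV, MA, UB, OT, FH, EO, BA]
Visit KI → queue [OV, MA, UB, OT, FH, EO, BA]
Visit OV; enqueue QX → queue [MA, UB, OT, FH, EO, BA, QX]
Visit MA → queue [UB, OT, FH, EO, BA, QX]
Visit UB → queue [OT, FH, EO, BA, QX]
Visit OT → queue [FH, EO, BA, QX]
Visit FH → queue [EO, BA, QX]
Visit EO → queue [BA, QX]
Visit BA → queue [QX]
Visit QX → queue []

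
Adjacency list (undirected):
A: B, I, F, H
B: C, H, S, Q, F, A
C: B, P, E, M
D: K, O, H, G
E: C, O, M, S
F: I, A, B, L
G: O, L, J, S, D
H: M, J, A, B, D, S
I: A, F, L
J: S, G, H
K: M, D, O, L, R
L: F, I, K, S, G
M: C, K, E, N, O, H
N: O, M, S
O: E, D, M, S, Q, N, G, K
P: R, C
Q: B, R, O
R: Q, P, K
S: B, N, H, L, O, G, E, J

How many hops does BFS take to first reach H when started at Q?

2

Level 0: Q
Level 1: B, O, R
Level 2: A, C, D, E, F, G, H, K, M, N, P, S
Level 3: I, J, L
H first appears at level 2.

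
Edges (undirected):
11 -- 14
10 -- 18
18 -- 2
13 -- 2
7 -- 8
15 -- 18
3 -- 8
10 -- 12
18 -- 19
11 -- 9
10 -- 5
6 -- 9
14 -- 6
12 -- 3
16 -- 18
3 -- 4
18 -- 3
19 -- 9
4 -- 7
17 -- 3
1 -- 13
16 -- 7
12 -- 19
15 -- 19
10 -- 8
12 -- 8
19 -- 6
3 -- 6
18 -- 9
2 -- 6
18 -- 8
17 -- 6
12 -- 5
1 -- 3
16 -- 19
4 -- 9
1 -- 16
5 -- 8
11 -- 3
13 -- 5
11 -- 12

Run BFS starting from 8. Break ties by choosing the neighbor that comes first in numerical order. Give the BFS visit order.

8 -> 3 -> 5 -> 7 -> 10 -> 12 -> 18 -> 1 -> 4 -> 6 -> 11 -> 17 -> 13 -> 16 -> 19 -> 2 -> 9 -> 15 -> 14

Visit 8; enqueue 3, 5, 7, 10, 12, 18 → queue [3, 5, 7, 10, 12, 18]
Visit 3; enqueue 1, 4, 6, 11, 17 → queue [5, 7, 10, 12, 18, 1, 4, 6, 11, 17]
Visit 5; enqueue 13 → queue [7, 10, 12, 18, 1, 4, 6, 11, 17, 13]
Visit 7; enqueue 16 → queue [10, 12, 18, 1, 4, 6, 11, 17, 13, 16]
Visit 10 → queue [12, 18, 1, 4, 6, 11, 17, 13, 16]
Visit 12; enqueue 19 → queue [18, 1, 4, 6, 11, 17, 13, 16, 19]
Visit 18; enqueue 2, 9, 15 → queue [1, 4, 6, 11, 17, 13, 16, 19, 2, 9, 15]
Visit 1 → queue [4, 6, 11, 17, 13, 16, 19, 2, 9, 15]
Visit 4 → queue [6, 11, 17, 13, 16, 19, 2, 9, 15]
Visit 6; enqueue 14 → queue [11, 17, 13, 16, 19, 2, 9, 15, 14]
Visit 11 → queue [17, 13, 16, 19, 2, 9, 15, 14]
Visit 17 → queue [13, 16, 19, 2, 9, 15, 14]
Visit 13 → queue [16, 19, 2, 9, 15, 14]
Visit 16 → queue [19, 2, 9, 15, 14]
Visit 19 → queue [2, 9, 15, 14]
Visit 2 → queue [9, 15, 14]
Visit 9 → queue [15, 14]
Visit 15 → queue [14]
Visit 14 → queue []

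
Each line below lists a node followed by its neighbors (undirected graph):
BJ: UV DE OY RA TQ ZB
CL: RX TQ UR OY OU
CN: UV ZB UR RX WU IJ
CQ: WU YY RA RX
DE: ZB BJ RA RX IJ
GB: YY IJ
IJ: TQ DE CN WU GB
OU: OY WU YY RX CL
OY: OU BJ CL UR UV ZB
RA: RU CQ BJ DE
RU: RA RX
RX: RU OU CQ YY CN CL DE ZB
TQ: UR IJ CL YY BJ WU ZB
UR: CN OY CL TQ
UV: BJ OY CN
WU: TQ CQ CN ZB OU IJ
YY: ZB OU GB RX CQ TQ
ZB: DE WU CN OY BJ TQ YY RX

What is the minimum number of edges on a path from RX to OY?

2

Level 0: RX
Level 1: CL, CN, CQ, DE, OU, RU, YY, ZB
Level 2: BJ, GB, IJ, OY, RA, TQ, UR, UV, WU
OY first appears at level 2.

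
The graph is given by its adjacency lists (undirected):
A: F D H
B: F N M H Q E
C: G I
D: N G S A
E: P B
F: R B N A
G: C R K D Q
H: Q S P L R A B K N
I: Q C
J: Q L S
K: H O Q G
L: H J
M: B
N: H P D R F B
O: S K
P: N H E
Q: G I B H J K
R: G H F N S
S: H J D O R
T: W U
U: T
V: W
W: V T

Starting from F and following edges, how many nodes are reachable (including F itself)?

19

BFS from F visits: F, R, B, N, A, G, H, S, M, Q, E, P, D, C, K, L, J, O, I
Reachable nodes: 19 of 23 total.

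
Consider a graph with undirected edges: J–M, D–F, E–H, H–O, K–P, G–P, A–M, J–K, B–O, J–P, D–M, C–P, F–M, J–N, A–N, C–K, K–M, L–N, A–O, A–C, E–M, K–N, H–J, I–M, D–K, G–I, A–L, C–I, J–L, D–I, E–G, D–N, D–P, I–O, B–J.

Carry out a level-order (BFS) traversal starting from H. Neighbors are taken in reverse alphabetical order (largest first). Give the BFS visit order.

Visit H; enqueue O, J, E → queue [O, J, E]
Visit O; enqueue I, B, A → queue [J, E, I, B, A]
Visit J; enqueue P, N, M, L, K → queue [E, I, B, A, P, N, M, L, K]
Visit E; enqueue G → queue [I, B, A, P, N, M, L, K, G]
Visit I; enqueue D, C → queue [B, A, P, N, M, L, K, G, D, C]
Visit B → queue [A, P, N, M, L, K, G, D, C]
Visit A → queue [P, N, M, L, K, G, D, C]
Visit P → queue [N, M, L, K, G, D, C]
Visit N → queue [M, L, K, G, D, C]
Visit M; enqueue F → queue [L, K, G, D, C, F]
Visit L → queue [K, G, D, C, F]
Visit K → queue [G, D, C, F]
Visit G → queue [D, C, F]
Visit D → queue [C, F]
Visit C → queue [F]
Visit F → queue []

H, O, J, E, I, B, A, P, N, M, L, K, G, D, C, F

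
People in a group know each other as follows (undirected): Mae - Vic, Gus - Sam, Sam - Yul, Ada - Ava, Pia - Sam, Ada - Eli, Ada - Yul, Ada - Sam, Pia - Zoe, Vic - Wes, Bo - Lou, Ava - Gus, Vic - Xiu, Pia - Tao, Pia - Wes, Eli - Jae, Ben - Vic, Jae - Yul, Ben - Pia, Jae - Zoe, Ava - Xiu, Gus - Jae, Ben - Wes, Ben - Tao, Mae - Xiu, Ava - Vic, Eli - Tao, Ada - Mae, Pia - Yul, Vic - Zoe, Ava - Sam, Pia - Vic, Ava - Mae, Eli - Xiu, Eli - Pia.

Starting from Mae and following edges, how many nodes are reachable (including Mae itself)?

15

BFS from Mae visits: Mae, Xiu, Vic, Ava, Ada, Eli, Zoe, Wes, Pia, Ben, Sam, Gus, Yul, Tao, Jae
Reachable nodes: 15 of 17 total.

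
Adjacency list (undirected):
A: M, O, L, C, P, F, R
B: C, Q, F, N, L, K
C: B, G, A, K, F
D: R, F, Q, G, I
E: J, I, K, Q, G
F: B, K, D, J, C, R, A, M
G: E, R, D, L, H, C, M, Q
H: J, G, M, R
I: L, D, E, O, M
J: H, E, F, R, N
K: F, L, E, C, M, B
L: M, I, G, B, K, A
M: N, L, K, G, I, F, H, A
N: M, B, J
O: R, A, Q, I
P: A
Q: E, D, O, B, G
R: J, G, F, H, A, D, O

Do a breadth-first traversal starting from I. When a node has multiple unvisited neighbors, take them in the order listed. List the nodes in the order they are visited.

Visit I; enqueue L, D, E, O, M → queue [L, D, E, O, M]
Visit L; enqueue G, B, K, A → queue [D, E, O, M, G, B, K, A]
Visit D; enqueue R, F, Q → queue [E, O, M, G, B, K, A, R, F, Q]
Visit E; enqueue J → queue [O, M, G, B, K, A, R, F, Q, J]
Visit O → queue [M, G, B, K, A, R, F, Q, J]
Visit M; enqueue N, H → queue [G, B, K, A, R, F, Q, J, N, H]
Visit G; enqueue C → queue [B, K, A, R, F, Q, J, N, H, C]
Visit B → queue [K, A, R, F, Q, J, N, H, C]
Visit K → queue [A, R, F, Q, J, N, H, C]
Visit A; enqueue P → queue [R, F, Q, J, N, H, C, P]
Visit R → queue [F, Q, J, N, H, C, P]
Visit F → queue [Q, J, N, H, C, P]
Visit Q → queue [J, N, H, C, P]
Visit J → queue [N, H, C, P]
Visit N → queue [H, C, P]
Visit H → queue [C, P]
Visit C → queue [P]
Visit P → queue []

I → L → D → E → O → M → G → B → K → A → R → F → Q → J → N → H → C → P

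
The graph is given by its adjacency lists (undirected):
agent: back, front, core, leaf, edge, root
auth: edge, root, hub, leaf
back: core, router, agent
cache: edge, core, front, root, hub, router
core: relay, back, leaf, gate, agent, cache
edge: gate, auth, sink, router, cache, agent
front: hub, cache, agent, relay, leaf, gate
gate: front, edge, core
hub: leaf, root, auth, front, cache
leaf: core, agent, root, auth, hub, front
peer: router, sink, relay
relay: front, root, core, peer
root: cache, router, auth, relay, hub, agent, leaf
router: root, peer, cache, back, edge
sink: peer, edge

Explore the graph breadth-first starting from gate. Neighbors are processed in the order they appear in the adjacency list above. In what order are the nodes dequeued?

gate -> front -> edge -> core -> hub -> cache -> agent -> relay -> leaf -> auth -> sink -> router -> back -> root -> peer

Visit gate; enqueue front, edge, core → queue [front, edge, core]
Visit front; enqueue hub, cache, agent, relay, leaf → queue [edge, core, hub, cache, agent, relay, leaf]
Visit edge; enqueue auth, sink, router → queue [core, hub, cache, agent, relay, leaf, auth, sink, router]
Visit core; enqueue back → queue [hub, cache, agent, relay, leaf, auth, sink, router, back]
Visit hub; enqueue root → queue [cache, agent, relay, leaf, auth, sink, router, back, root]
Visit cache → queue [agent, relay, leaf, auth, sink, router, back, root]
Visit agent → queue [relay, leaf, auth, sink, router, back, root]
Visit relay; enqueue peer → queue [leaf, auth, sink, router, back, root, peer]
Visit leaf → queue [auth, sink, router, back, root, peer]
Visit auth → queue [sink, router, back, root, peer]
Visit sink → queue [router, back, root, peer]
Visit router → queue [back, root, peer]
Visit back → queue [root, peer]
Visit root → queue [peer]
Visit peer → queue []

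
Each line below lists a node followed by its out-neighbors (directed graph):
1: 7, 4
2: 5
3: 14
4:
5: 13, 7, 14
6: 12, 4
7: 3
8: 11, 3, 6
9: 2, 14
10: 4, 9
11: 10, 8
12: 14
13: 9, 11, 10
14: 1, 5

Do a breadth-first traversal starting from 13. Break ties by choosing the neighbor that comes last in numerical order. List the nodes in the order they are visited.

Visit 13; enqueue 11, 10, 9 → queue [11, 10, 9]
Visit 11; enqueue 8 → queue [10, 9, 8]
Visit 10; enqueue 4 → queue [9, 8, 4]
Visit 9; enqueue 14, 2 → queue [8, 4, 14, 2]
Visit 8; enqueue 6, 3 → queue [4, 14, 2, 6, 3]
Visit 4 → queue [14, 2, 6, 3]
Visit 14; enqueue 5, 1 → queue [2, 6, 3, 5, 1]
Visit 2 → queue [6, 3, 5, 1]
Visit 6; enqueue 12 → queue [3, 5, 1, 12]
Visit 3 → queue [5, 1, 12]
Visit 5; enqueue 7 → queue [1, 12, 7]
Visit 1 → queue [12, 7]
Visit 12 → queue [7]
Visit 7 → queue []

13 -> 11 -> 10 -> 9 -> 8 -> 4 -> 14 -> 2 -> 6 -> 3 -> 5 -> 1 -> 12 -> 7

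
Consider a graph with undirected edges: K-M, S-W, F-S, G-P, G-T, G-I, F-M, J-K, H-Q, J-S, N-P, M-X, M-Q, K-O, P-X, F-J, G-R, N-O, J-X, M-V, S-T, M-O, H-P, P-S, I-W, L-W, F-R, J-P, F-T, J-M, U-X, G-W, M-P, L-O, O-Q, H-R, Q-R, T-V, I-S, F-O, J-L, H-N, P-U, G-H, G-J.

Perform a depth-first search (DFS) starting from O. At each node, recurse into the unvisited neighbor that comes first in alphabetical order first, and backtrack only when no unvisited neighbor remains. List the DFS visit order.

Visit O
O → F
F → J
J → G
G → H
H → N
N → P
P → M
M → K
M → Q
Q → R
M → V
V → T
T → S
S → I
I → W
W → L
M → X
X → U

O → F → J → G → H → N → P → M → K → Q → R → V → T → S → I → W → L → X → U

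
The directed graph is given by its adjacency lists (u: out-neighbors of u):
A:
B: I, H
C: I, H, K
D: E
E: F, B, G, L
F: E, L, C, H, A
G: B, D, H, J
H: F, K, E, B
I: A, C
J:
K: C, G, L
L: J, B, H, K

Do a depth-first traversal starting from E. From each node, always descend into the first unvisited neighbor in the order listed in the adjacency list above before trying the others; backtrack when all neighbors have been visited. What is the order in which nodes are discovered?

E, F, L, J, B, I, A, C, H, K, G, D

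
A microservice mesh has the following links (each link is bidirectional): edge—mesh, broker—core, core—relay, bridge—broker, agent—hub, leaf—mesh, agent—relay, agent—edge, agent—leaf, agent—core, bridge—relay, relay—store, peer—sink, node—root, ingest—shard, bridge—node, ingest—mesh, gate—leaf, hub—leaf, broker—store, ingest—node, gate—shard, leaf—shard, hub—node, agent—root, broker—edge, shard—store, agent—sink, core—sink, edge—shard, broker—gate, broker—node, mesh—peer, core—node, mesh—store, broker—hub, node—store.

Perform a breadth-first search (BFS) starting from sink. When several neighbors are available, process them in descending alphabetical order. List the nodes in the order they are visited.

sink -> peer -> core -> agent -> mesh -> relay -> node -> broker -> root -> leaf -> hub -> edge -> store -> ingest -> bridge -> gate -> shard

Visit sink; enqueue peer, core, agent → queue [peer, core, agent]
Visit peer; enqueue mesh → queue [core, agent, mesh]
Visit core; enqueue relay, node, broker → queue [agent, mesh, relay, node, broker]
Visit agent; enqueue root, leaf, hub, edge → queue [mesh, relay, node, broker, root, leaf, hub, edge]
Visit mesh; enqueue store, ingest → queue [relay, node, broker, root, leaf, hub, edge, store, ingest]
Visit relay; enqueue bridge → queue [node, broker, root, leaf, hub, edge, store, ingest, bridge]
Visit node → queue [broker, root, leaf, hub, edge, store, ingest, bridge]
Visit broker; enqueue gate → queue [root, leaf, hub, edge, store, ingest, bridge, gate]
Visit root → queue [leaf, hub, edge, store, ingest, bridge, gate]
Visit leaf; enqueue shard → queue [hub, edge, store, ingest, bridge, gate, shard]
Visit hub → queue [edge, store, ingest, bridge, gate, shard]
Visit edge → queue [store, ingest, bridge, gate, shard]
Visit store → queue [ingest, bridge, gate, shard]
Visit ingest → queue [bridge, gate, shard]
Visit bridge → queue [gate, shard]
Visit gate → queue [shard]
Visit shard → queue []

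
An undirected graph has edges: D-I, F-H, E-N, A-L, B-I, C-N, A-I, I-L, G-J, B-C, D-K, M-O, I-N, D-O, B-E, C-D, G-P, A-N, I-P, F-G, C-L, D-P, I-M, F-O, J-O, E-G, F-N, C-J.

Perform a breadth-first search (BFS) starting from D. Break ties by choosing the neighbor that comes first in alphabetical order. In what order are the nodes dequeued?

D, C, I, K, O, P, B, J, L, N, A, M, F, G, E, H

Visit D; enqueue C, I, K, O, P → queue [C, I, K, O, P]
Visit C; enqueue B, J, L, N → queue [I, K, O, P, B, J, L, N]
Visit I; enqueue A, M → queue [K, O, P, B, J, L, N, A, M]
Visit K → queue [O, P, B, J, L, N, A, M]
Visit O; enqueue F → queue [P, B, J, L, N, A, M, F]
Visit P; enqueue G → queue [B, J, L, N, A, M, F, G]
Visit B; enqueue E → queue [J, L, N, A, M, F, G, E]
Visit J → queue [L, N, A, M, F, G, E]
Visit L → queue [N, A, M, F, G, E]
Visit N → queue [A, M, F, G, E]
Visit A → queue [M, F, G, E]
Visit M → queue [F, G, E]
Visit F; enqueue H → queue [G, E, H]
Visit G → queue [E, H]
Visit E → queue [H]
Visit H → queue []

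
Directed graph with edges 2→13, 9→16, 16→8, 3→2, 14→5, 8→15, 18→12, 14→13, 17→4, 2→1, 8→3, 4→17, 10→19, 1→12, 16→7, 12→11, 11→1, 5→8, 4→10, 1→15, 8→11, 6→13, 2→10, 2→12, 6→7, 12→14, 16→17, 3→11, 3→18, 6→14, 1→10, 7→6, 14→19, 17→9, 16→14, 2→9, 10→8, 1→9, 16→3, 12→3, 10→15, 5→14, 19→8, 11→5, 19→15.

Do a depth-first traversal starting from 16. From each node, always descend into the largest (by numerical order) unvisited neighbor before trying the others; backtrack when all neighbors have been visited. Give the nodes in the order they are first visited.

Visit 16
16 → 17
17 → 9
17 → 4
4 → 10
10 → 19
19 → 15
19 → 8
8 → 11
11 → 5
5 → 14
14 → 13
11 → 1
1 → 12
12 → 3
3 → 18
3 → 2
16 → 7
7 → 6

16 → 17 → 9 → 4 → 10 → 19 → 15 → 8 → 11 → 5 → 14 → 13 → 1 → 12 → 3 → 18 → 2 → 7 → 6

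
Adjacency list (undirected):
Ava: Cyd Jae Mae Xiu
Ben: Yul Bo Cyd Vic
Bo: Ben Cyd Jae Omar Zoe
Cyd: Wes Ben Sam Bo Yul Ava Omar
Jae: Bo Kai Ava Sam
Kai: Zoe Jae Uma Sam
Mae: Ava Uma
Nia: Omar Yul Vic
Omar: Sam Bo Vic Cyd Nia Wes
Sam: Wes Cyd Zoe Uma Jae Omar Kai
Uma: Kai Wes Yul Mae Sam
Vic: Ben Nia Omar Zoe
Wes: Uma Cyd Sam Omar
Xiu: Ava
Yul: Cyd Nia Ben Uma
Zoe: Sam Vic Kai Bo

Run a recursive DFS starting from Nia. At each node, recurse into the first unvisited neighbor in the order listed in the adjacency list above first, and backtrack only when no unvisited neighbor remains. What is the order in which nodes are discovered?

Nia -> Omar -> Sam -> Wes -> Uma -> Kai -> Zoe -> Vic -> Ben -> Yul -> Cyd -> Bo -> Jae -> Ava -> Mae -> Xiu

Visit Nia
Nia → Omar
Omar → Sam
Sam → Wes
Wes → Uma
Uma → Kai
Kai → Zoe
Zoe → Vic
Vic → Ben
Ben → Yul
Yul → Cyd
Cyd → Bo
Bo → Jae
Jae → Ava
Ava → Mae
Ava → Xiu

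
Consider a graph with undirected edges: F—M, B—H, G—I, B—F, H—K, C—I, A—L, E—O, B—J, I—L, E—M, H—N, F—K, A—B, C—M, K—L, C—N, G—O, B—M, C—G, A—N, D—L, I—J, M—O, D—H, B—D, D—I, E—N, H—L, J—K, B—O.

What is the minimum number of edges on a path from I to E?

3

Level 0: I
Level 1: C, D, G, J, L
Level 2: A, B, H, K, M, N, O
Level 3: E, F
E first appears at level 3.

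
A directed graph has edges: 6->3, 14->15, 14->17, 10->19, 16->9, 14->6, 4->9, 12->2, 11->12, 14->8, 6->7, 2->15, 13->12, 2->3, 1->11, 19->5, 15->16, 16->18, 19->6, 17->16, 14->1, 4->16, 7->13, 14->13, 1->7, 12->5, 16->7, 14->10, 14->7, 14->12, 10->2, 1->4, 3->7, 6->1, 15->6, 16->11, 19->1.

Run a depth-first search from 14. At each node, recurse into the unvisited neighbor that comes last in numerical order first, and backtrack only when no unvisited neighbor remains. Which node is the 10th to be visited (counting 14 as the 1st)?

6

Visit 14
14 → 17
17 → 16
16 → 18
16 → 11
11 → 12
12 → 5
12 → 2
2 → 15
15 → 6
6 → 7
7 → 13
6 → 3
6 → 1
1 → 4
4 → 9
14 → 10
10 → 19
14 → 8

Visit order: 14, 17, 16, 18, 11, 12, 5, 2, 15, 6, 7, 13, 3, 1, 4, 9, 10, 19, 8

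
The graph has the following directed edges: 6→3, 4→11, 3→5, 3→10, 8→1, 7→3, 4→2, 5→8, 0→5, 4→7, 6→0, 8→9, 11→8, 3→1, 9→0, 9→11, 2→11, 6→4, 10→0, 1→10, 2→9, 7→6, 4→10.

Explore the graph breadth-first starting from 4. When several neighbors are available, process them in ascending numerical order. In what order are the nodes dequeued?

Visit 4; enqueue 2, 7, 10, 11 → queue [2, 7, 10, 11]
Visit 2; enqueue 9 → queue [7, 10, 11, 9]
Visit 7; enqueue 3, 6 → queue [10, 11, 9, 3, 6]
Visit 10; enqueue 0 → queue [11, 9, 3, 6, 0]
Visit 11; enqueue 8 → queue [9, 3, 6, 0, 8]
Visit 9 → queue [3, 6, 0, 8]
Visit 3; enqueue 1, 5 → queue [6, 0, 8, 1, 5]
Visit 6 → queue [0, 8, 1, 5]
Visit 0 → queue [8, 1, 5]
Visit 8 → queue [1, 5]
Visit 1 → queue [5]
Visit 5 → queue []

4 → 2 → 7 → 10 → 11 → 9 → 3 → 6 → 0 → 8 → 1 → 5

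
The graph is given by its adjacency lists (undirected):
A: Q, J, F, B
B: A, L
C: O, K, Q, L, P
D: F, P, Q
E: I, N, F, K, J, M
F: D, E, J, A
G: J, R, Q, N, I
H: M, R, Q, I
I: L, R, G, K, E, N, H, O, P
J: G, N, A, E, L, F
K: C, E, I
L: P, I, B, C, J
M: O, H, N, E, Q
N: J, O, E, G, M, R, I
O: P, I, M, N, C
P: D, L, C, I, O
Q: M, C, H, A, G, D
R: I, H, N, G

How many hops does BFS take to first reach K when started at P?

Level 0: P
Level 1: C, D, I, L, O
Level 2: B, E, F, G, H, J, K, M, N, Q, R
Level 3: A
K first appears at level 2.

2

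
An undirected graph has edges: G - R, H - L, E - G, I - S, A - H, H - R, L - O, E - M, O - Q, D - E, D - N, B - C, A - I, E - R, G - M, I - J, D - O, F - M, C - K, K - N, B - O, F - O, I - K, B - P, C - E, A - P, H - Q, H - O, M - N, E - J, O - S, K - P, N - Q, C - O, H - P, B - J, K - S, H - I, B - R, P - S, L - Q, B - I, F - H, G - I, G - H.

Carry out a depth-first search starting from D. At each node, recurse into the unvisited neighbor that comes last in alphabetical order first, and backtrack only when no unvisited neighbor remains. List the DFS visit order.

D → O → S → P → K → N → Q → L → H → R → G → M → F → E → J → I → B → C → A

Visit D
D → O
O → S
S → P
P → K
K → N
N → Q
Q → L
L → H
H → R
R → G
G → M
M → F
M → E
E → J
J → I
I → B
B → C
I → A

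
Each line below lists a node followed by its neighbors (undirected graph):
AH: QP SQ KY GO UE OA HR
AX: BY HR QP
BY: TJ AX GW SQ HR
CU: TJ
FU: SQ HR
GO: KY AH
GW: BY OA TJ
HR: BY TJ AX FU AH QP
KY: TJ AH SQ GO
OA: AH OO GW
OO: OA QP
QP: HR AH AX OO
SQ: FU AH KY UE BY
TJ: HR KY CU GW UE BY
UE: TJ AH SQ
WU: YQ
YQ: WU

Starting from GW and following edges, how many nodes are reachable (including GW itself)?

15

BFS from GW visits: GW, BY, OA, TJ, AX, SQ, HR, AH, OO, KY, CU, UE, QP, FU, GO
Reachable nodes: 15 of 17 total.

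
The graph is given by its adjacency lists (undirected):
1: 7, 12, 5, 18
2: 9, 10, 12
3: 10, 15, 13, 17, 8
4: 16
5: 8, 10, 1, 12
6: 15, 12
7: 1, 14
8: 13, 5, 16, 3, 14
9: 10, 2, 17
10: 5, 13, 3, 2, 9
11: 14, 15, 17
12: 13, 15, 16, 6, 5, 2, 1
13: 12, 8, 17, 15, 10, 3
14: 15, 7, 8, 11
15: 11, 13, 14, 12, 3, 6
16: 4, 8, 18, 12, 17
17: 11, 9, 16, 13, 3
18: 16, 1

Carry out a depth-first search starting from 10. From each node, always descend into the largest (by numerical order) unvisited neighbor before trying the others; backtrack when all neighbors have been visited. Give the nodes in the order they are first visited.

10, 13, 17, 16, 18, 1, 12, 15, 14, 11, 8, 5, 3, 7, 6, 2, 9, 4

Visit 10
10 → 13
13 → 17
17 → 16
16 → 18
18 → 1
1 → 12
12 → 15
15 → 14
14 → 11
14 → 8
8 → 5
8 → 3
14 → 7
15 → 6
12 → 2
2 → 9
16 → 4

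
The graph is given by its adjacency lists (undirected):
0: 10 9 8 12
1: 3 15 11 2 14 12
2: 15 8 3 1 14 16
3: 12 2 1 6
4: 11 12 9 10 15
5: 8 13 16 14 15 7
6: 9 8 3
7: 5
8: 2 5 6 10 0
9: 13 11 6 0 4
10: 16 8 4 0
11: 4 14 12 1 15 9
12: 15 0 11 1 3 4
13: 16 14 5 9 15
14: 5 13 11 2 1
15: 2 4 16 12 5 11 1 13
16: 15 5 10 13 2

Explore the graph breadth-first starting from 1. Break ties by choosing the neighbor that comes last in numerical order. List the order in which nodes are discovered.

Visit 1; enqueue 15, 14, 12, 11, 3, 2 → queue [15, 14, 12, 11, 3, 2]
Visit 15; enqueue 16, 13, 5, 4 → queue [14, 12, 11, 3, 2, 16, 13, 5, 4]
Visit 14 → queue [12, 11, 3, 2, 16, 13, 5, 4]
Visit 12; enqueue 0 → queue [11, 3, 2, 16, 13, 5, 4, 0]
Visit 11; enqueue 9 → queue [3, 2, 16, 13, 5, 4, 0, 9]
Visit 3; enqueue 6 → queue [2, 16, 13, 5, 4, 0, 9, 6]
Visit 2; enqueue 8 → queue [16, 13, 5, 4, 0, 9, 6, 8]
Visit 16; enqueue 10 → queue [13, 5, 4, 0, 9, 6, 8, 10]
Visit 13 → queue [5, 4, 0, 9, 6, 8, 10]
Visit 5; enqueue 7 → queue [4, 0, 9, 6, 8, 10, 7]
Visit 4 → queue [0, 9, 6, 8, 10, 7]
Visit 0 → queue [9, 6, 8, 10, 7]
Visit 9 → queue [6, 8, 10, 7]
Visit 6 → queue [8, 10, 7]
Visit 8 → queue [10, 7]
Visit 10 → queue [7]
Visit 7 → queue []

1, 15, 14, 12, 11, 3, 2, 16, 13, 5, 4, 0, 9, 6, 8, 10, 7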